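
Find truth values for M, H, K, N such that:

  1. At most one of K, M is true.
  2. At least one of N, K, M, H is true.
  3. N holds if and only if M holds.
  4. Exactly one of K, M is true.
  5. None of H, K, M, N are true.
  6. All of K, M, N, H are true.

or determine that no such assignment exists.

Unsatisfiable

Case M = True:
  Constraint (5) is violated (M=T) — contradiction.
Case M = False:
  Constraint (6) is violated (M=F) — contradiction.
Both cases fail — unsatisfiable.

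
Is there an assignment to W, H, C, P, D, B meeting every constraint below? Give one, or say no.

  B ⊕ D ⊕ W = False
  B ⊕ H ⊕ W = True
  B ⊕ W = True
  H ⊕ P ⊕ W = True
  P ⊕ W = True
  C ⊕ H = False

W: False, H: False, C: False, P: True, D: True, B: True

B ⊕ D ⊕ W = T ⊕ T ⊕ F = False ✓
B ⊕ H ⊕ W = T ⊕ F ⊕ F = True ✓
B ⊕ W = T ⊕ F = True ✓
H ⊕ P ⊕ W = F ⊕ T ⊕ F = True ✓
P ⊕ W = T ⊕ F = True ✓
C ⊕ H = F ⊕ F = False ✓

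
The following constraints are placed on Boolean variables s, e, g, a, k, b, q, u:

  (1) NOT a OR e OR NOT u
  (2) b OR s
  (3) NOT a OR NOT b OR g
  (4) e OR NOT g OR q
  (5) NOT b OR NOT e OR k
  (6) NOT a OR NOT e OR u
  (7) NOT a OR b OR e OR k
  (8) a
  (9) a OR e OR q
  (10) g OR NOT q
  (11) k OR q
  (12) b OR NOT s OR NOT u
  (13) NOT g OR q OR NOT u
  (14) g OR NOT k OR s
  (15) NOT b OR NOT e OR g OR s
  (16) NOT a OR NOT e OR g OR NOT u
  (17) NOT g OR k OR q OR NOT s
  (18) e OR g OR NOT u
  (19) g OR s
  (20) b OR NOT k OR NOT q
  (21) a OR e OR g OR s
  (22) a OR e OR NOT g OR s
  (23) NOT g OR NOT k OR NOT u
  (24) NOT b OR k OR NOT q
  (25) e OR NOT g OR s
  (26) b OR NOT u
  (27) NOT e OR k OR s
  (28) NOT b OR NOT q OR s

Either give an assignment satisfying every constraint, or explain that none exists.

Unit clause (a) forces a = True.
Set s = True.
Try e = True:
  (NOT a OR NOT e OR u) forces u = True.
  (b OR NOT s OR NOT u) forces b = True.
  (NOT a OR NOT b OR g) forces g = True.
  (NOT b OR NOT e OR k) forces k = True.
  clause (NOT g OR NOT k OR NOT u) is falsified — backtrack.
So e = False.
  then (NOT a OR e OR NOT u) forces u = False.
Set g = False.
  then (NOT a OR NOT b OR g) forces b = False.
  then (NOT a OR b OR e OR k) forces k = True.
  then (g OR NOT q) forces q = False.
All clauses satisfied.

s = True; e = False; g = False; a = True; k = True; b = False; q = False; u = False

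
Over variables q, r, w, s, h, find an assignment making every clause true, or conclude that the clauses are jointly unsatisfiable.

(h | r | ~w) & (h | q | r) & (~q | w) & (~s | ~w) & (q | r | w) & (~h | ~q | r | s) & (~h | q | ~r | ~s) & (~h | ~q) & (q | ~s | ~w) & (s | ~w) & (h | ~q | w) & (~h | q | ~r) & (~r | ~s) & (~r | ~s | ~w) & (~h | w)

q = False; r = True; w = False; s = False; h = False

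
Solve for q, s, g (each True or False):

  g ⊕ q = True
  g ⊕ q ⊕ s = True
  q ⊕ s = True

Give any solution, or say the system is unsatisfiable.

q = True; s = False; g = False

g ⊕ q = F ⊕ T = True ✓
g ⊕ q ⊕ s = F ⊕ T ⊕ F = True ✓
q ⊕ s = T ⊕ F = True ✓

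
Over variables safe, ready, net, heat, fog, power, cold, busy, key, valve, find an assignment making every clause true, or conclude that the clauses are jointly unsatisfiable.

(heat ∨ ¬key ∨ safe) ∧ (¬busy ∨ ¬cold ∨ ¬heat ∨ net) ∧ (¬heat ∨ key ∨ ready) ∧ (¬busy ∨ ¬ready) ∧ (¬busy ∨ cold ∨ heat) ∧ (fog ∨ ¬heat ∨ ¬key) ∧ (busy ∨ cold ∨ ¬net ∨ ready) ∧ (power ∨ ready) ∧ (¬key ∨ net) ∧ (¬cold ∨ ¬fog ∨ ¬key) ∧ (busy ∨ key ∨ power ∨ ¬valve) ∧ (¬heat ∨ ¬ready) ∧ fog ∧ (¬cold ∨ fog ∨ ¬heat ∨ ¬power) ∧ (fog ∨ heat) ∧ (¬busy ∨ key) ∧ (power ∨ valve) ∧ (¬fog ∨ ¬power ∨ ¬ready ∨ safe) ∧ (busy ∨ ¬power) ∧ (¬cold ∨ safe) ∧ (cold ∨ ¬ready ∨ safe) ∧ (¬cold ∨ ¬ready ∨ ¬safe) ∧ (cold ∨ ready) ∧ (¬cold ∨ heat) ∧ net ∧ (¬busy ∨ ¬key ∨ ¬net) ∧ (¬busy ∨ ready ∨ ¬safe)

safe = True, ready = True, net = True, heat = False, fog = True, power = False, cold = False, busy = False, key = True, valve = True

Unit clause (fog) forces fog = True.
Unit clause (net) forces net = True.
Try safe = False:
  (¬cold ∨ safe) forces cold = False.
  (cold ∨ ¬ready ∨ safe) forces ready = False.
  clause (cold ∨ ready) is falsified — backtrack.
So safe = True.
Set ready = True.
  then (¬busy ∨ ¬ready) forces busy = False.
  then (¬heat ∨ ¬ready) forces heat = False.
  then (busy ∨ ¬power) forces power = False.
  then (¬cold ∨ ¬ready ∨ ¬safe) forces cold = False.
  then (power ∨ valve) forces valve = True.
  then (busy ∨ key ∨ power ∨ ¬valve) forces key = True.
All clauses satisfied.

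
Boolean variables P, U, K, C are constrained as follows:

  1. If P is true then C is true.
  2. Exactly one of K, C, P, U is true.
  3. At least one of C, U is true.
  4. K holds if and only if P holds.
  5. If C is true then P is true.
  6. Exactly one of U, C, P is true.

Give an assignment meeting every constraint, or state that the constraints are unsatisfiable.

P=F; U=T; K=F; C=F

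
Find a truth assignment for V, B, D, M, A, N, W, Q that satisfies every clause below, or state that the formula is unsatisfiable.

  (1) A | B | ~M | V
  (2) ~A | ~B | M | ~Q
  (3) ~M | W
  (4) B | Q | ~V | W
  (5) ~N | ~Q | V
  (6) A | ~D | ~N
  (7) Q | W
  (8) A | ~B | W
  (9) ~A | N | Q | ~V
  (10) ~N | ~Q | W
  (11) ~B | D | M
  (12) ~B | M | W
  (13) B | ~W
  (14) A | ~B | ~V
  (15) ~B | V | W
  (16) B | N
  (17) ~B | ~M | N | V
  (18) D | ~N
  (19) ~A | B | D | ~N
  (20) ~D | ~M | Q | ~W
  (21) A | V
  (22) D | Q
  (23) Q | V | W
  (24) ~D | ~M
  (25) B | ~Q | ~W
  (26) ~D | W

Set V = True.
Try B = False:
  (B | ~W) forces W = False.
  (~M | W) forces M = False.
  (B | Q | ~V | W) forces Q = True.
  (~N | ~Q | W) forces N = False.
  clause (B | N) is falsified — backtrack.
So B = True.
  then (A | ~B | ~V) forces A = True.
Set D = False.
  then (~B | D | M) forces M = True.
  then (D | ~N) forces N = False.
  then (D | Q) forces Q = True.
  then (~M | W) forces W = True.
All clauses satisfied.

V: True; B: True; D: False; M: True; A: True; N: False; W: True; Q: True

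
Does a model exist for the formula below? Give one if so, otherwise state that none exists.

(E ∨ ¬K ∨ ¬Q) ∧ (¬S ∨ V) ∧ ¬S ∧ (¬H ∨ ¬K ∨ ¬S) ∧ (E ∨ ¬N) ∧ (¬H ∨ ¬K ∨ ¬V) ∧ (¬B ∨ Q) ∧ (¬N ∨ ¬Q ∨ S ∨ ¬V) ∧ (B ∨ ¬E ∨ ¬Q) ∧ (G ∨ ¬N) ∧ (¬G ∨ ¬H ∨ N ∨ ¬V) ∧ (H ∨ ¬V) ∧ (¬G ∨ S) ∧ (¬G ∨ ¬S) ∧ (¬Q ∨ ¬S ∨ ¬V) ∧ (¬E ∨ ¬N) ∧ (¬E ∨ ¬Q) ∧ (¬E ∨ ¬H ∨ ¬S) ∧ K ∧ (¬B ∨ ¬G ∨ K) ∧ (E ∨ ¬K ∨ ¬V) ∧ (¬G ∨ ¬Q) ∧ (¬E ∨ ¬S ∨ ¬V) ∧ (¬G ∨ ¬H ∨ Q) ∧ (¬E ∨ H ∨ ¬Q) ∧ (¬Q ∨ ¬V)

H=F; Q=F; G=F; B=F; S=F; N=F; K=T; V=F; E=T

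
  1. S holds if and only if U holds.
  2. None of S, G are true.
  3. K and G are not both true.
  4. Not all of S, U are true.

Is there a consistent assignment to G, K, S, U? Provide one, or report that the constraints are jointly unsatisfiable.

G=F, K=F, S=F, U=F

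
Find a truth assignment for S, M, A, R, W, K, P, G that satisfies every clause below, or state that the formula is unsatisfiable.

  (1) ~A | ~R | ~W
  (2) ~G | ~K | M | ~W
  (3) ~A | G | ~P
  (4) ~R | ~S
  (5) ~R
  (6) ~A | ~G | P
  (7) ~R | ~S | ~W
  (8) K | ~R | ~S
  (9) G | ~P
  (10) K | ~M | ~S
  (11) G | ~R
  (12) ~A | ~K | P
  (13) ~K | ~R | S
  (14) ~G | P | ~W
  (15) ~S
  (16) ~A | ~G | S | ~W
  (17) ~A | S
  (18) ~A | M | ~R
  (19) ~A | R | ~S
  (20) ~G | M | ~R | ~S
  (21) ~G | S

S=F; M=F; A=F; R=F; W=F; K=T; P=F; G=F

Unit clause (~R) forces R = False.
Unit clause (~S) forces S = False.
In (~A | S) only ~A is left, so A = False.
In (~G | S) only ~G is left, so G = False.
In (G | ~P) only ~P is left, so P = False.
Set M = False.
Set W = False.
Set K = True.
All clauses satisfied.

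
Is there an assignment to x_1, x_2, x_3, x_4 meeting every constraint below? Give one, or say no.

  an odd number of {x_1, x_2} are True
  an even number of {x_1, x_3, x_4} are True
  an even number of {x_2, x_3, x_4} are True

Unsatisfiable

Adding constraints 1, 2, 3 mod 2: every variable appears an even number of times on the left, so the left side is 0.
But the right sides sum to 1 (mod 2). 0 ≠ 1 — the system is inconsistent.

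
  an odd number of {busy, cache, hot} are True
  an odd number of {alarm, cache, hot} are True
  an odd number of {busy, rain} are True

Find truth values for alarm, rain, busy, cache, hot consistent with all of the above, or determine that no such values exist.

alarm=T, rain=F, busy=T, cache=F, hot=F

{busy, cache, hot}: 1 true → odd ✓
{alarm, cache, hot}: 1 true → odd ✓
{busy, rain}: 1 true → odd ✓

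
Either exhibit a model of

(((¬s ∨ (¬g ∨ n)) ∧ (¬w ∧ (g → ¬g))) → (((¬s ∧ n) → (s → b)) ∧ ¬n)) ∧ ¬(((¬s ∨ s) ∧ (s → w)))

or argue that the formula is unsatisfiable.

g = True, b = False, w = False, s = True, n = False

  ((¬s ∨ (¬g ∨ n)) ∧ (¬w ∧ (g → ¬g))) → (((¬s ∧ n) → (s → b)) ∧ ¬n) = True
    (¬s ∨ (¬g ∨ n)) ∧ (¬w ∧ (g → ¬g)) = False
      ¬s ∨ (¬g ∨ n) = False
        ¬s = False
        ¬g ∨ n = False
          ¬g = False
      ¬w ∧ (g → ¬g) = False
        ¬w = True
        g → ¬g = False
          ¬g = False
    ((¬s ∧ n) → (s → b)) ∧ ¬n = True
      (¬s ∧ n) → (s → b) = True
        ¬s ∧ n = False
          ¬s = False
        s → b = False
      ¬n = True
  ¬(((¬s ∨ s) ∧ (s → w))) = True
    (¬s ∨ s) ∧ (s → w) = False
      ¬s ∨ s = True
        ¬s = False
      s → w = False
Both conjuncts True, so the formula holds.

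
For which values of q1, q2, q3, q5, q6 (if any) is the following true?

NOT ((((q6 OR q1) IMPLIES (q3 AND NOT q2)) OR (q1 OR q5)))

q1 = False, q2 = True, q3 = True, q5 = False, q6 = True

  NOT ((((q6 OR q1) IMPLIES (q3 AND NOT q2)) OR (q1 OR q5))) = True
    ((q6 OR q1) IMPLIES (q3 AND NOT q2)) OR (q1 OR q5) = False
      (q6 OR q1) IMPLIES (q3 AND NOT q2) = False
        q6 OR q1 = True
        q3 AND NOT q2 = False
          NOT q2 = False
      q1 OR q5 = False
The formula evaluates to True.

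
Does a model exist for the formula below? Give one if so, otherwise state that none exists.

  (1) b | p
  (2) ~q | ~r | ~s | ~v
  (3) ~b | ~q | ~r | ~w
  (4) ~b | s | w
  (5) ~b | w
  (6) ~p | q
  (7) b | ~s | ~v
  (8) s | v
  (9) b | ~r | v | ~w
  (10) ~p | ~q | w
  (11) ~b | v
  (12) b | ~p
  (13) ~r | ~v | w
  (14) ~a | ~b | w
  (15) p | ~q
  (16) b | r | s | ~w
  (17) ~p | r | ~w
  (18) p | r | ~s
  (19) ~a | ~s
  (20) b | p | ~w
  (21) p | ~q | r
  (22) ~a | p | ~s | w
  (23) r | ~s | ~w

a = False; r = True; b = True; s = True; v = True; p = False; q = False; w = True

Set a = False.
Set r = True.
Set b = True.
  then (~b | w) forces w = True.
  then (~b | v) forces v = True.
  then (~b | ~q | ~r | ~w) forces q = False.
  then (~p | q) forces p = False.
Set s = True.
All clauses satisfied.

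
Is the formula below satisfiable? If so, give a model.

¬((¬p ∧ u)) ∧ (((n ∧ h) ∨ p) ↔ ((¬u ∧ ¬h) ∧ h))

u = False; p = False; n = False; h = False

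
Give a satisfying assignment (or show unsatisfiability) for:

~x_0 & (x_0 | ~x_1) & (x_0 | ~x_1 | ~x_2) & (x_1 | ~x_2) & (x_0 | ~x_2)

x_0 = False; x_1 = False; x_2 = False

Unit clause (~x_0) forces x_0 = False.
In (x_0 | ~x_1) only ~x_1 is left, so x_1 = False.
In (x_1 | ~x_2) only ~x_2 is left, so x_2 = False.
Check each clause:
  (~x_0): ~x_0 holds.
  (x_0 | ~x_1): ~x_1 holds.
  (x_0 | ~x_1 | ~x_2): ~x_1 holds.
  (x_1 | ~x_2): ~x_2 holds.
  (x_0 | ~x_2): ~x_2 holds.
All clauses satisfied.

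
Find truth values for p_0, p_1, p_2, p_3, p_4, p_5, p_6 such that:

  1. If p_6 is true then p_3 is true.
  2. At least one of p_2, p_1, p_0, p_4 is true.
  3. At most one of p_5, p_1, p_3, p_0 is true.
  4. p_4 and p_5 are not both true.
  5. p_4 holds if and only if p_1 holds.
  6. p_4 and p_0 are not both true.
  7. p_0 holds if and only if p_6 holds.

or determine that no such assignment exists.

p_0 = False, p_1 = True, p_2 = True, p_3 = False, p_4 = True, p_5 = False, p_6 = False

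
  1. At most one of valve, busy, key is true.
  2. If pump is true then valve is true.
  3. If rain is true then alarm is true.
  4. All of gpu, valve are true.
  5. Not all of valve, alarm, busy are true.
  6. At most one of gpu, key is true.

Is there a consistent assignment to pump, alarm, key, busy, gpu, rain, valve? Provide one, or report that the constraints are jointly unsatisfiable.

pump: True; alarm: True; key: False; busy: False; gpu: True; rain: True; valve: True

  (1) {valve, busy, key}: 1 true — at most one ✓
  (2) pump=T ⇒ valve: T ✓
  (3) rain=T ⇒ alarm: T ✓
  (4) {gpu, valve}: all 2 true ✓
  (5) {valve, alarm, busy}: 2/3 true — not all ✓
  (6) {gpu, key}: 1 true — at most one ✓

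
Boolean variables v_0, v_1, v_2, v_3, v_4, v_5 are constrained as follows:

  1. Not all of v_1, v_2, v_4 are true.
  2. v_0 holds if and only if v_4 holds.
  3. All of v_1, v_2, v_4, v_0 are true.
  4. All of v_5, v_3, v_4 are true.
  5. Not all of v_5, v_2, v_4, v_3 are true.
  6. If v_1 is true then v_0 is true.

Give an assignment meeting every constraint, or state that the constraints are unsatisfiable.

The formula is unsatisfiable.

Case v_1 = True:
  (3) forces v_2 = True.
  (1) with v_1=T, v_2=T forces v_4 = False.
  Constraint (3) is violated (v_4=F) — contradiction.
Case v_1 = False:
  Constraint (3) is violated (v_1=F) — contradiction.
Both cases fail — unsatisfiable.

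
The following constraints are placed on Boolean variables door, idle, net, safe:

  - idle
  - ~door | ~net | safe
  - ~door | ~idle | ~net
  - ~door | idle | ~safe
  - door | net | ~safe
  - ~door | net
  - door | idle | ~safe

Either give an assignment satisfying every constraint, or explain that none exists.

door: False, idle: True, net: False, safe: False

Unit clause (idle) forces idle = True.
Set door = False.
Set net = False.
  then (door | net | ~safe) forces safe = False.
All clauses satisfied.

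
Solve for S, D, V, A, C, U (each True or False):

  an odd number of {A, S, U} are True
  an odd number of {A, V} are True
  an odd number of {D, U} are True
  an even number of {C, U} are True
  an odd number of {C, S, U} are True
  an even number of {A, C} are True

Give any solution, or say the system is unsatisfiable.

S = True, D = False, V = False, A = True, C = True, U = True

{A, S, U}: 3 true → odd ✓
{A, V}: 1 true → odd ✓
{D, U}: 1 true → odd ✓
{C, U}: 2 true → even ✓
{C, S, U}: 3 true → odd ✓
{A, C}: 2 true → even ✓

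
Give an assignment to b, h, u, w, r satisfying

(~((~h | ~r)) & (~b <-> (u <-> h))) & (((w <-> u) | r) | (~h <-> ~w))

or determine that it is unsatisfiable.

b = True, h = True, u = False, w = False, r = True

  ~((~h | ~r)) & (~b <-> (u <-> h)) = True
    ~((~h | ~r)) = True
      ~h | ~r = False
        ~h = False
        ~r = False
    ~b <-> (u <-> h) = True
      ~b = False
      u <-> h = False
  ((w <-> u) | r) | (~h <-> ~w) = True
    (w <-> u) | r = True
      w <-> u = True
    ~h <-> ~w = False
      ~h = False
      ~w = True
Both conjuncts True, so the formula holds.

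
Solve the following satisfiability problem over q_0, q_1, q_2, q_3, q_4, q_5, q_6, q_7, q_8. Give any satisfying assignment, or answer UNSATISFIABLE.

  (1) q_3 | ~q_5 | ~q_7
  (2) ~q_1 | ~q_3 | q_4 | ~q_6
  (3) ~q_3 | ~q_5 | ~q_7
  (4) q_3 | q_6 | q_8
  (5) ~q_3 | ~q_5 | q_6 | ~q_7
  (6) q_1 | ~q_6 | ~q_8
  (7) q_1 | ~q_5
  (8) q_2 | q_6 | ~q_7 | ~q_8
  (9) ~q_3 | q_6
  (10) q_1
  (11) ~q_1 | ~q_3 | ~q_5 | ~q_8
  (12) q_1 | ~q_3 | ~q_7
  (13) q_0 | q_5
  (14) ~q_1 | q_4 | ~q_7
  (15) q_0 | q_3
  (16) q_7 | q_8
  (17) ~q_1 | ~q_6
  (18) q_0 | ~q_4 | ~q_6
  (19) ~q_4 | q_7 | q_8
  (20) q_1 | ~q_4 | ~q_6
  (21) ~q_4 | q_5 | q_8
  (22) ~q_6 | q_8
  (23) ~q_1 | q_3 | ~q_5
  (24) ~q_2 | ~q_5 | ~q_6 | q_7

Unit clause (q_1) forces q_1 = True.
In (~q_1 | ~q_6) only ~q_6 is left, so q_6 = False.
In (~q_3 | q_6) only ~q_3 is left, so q_3 = False.
In (q_0 | q_3) only q_0 is left, so q_0 = True.
In (~q_1 | q_3 | ~q_5) only ~q_5 is left, so q_5 = False.
In (q_3 | q_6 | q_8) only q_8 is left, so q_8 = True.
Set q_2 = True.
Set q_4 = False.
  then (~q_1 | q_4 | ~q_7) forces q_7 = False.
All clauses satisfied.

q_0=T; q_1=T; q_2=T; q_3=F; q_4=F; q_5=F; q_6=F; q_7=F; q_8=T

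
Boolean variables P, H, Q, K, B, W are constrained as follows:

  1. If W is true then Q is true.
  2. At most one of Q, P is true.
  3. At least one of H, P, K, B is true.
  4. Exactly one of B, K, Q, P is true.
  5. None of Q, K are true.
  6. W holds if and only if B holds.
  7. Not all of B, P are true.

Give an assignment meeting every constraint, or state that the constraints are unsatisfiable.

P=T, H=F, Q=F, K=F, B=F, W=F

  (1) W=F ⇒ Q: vacuous ✓
  (2) {Q, P}: 1 true — at most one ✓
  (3) {H, P, K, B}: 1 true — at least one ✓
  (4) {B, K, Q, P}: 1 true — exactly one ✓
  (5) {Q, K}: 0 true — none ✓
  (6) W=F, B=F — same ✓
  (7) {B, P}: 1/2 true — not all ✓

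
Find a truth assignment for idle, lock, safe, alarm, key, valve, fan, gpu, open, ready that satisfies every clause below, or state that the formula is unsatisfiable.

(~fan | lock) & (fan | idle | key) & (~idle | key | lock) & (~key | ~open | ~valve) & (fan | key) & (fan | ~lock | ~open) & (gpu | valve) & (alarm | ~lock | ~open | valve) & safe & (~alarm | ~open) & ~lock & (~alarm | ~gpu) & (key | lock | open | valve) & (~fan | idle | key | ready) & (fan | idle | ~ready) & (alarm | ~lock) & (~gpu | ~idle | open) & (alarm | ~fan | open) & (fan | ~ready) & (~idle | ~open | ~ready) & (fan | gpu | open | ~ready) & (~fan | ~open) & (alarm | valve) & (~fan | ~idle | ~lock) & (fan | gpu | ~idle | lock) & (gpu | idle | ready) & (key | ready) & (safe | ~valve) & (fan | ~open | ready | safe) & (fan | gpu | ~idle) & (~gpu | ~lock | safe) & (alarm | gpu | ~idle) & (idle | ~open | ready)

idle = False; lock = False; safe = True; alarm = False; key = True; valve = True; fan = False; gpu = True; open = False; ready = False

Unit clause (safe) forces safe = True.
Unit clause (~lock) forces lock = False.
In (~fan | lock) only ~fan is left, so fan = False.
In (fan | key) only key is left, so key = True.
In (fan | ~ready) only ~ready is left, so ready = False.
Try idle = True:
  (fan | gpu | ~idle | lock) forces gpu = True.
  (~alarm | ~gpu) forces alarm = False.
  (~gpu | ~idle | open) forces open = True.
  (~key | ~open | ~valve) forces valve = False.
  clause (alarm | valve) is falsified — backtrack.
So idle = False.
  then (gpu | idle | ready) forces gpu = True.
  then (idle | ~open | ready) forces open = False.
  then (~alarm | ~gpu) forces alarm = False.
  then (alarm | valve) forces valve = True.
All clauses satisfied.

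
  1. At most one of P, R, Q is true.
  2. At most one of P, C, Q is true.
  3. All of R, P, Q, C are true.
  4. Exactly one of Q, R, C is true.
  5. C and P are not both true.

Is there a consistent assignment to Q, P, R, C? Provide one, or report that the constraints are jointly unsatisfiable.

UNSATISFIABLE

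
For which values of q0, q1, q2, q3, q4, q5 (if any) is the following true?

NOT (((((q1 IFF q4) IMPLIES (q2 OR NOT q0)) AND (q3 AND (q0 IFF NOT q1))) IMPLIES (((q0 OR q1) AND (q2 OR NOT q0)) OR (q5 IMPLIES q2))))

q0: True, q1: False, q2: False, q3: True, q4: True, q5: True

  NOT (((((q1 IFF q4) IMPLIES (q2 OR NOT q0)) AND (q3 AND (q0 IFF NOT q1))) IMPLIES (((q0 OR q1) AND (q2 OR NOT q0)) OR (q5 IMPLIES q2)))) = True
    (((q1 IFF q4) IMPLIES (q2 OR NOT q0)) AND (q3 AND (q0 IFF NOT q1))) IMPLIES (((q0 OR q1) AND (q2 OR NOT q0)) OR (q5 IMPLIES q2)) = False
      ((q1 IFF q4) IMPLIES (q2 OR NOT q0)) AND (q3 AND (q0 IFF NOT q1)) = True
        (q1 IFF q4) IMPLIES (q2 OR NOT q0) = True
          q1 IFF q4 = False
          q2 OR NOT q0 = False
            NOT q0 = False
        q3 AND (q0 IFF NOT q1) = True
          q0 IFF NOT q1 = True
            NOT q1 = True
      ((q0 OR q1) AND (q2 OR NOT q0)) OR (q5 IMPLIES q2) = False
        (q0 OR q1) AND (q2 OR NOT q0) = False
          q0 OR q1 = True
          q2 OR NOT q0 = False
            NOT q0 = False
        q5 IMPLIES q2 = False
The formula evaluates to True.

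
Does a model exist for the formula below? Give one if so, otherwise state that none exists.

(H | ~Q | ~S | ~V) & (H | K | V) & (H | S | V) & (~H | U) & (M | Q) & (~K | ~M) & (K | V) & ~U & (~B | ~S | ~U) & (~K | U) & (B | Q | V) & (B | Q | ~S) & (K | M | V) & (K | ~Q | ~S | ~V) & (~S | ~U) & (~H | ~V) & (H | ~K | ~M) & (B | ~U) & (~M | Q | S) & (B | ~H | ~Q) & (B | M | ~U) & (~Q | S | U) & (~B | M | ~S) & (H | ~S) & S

Case S = True:
  (~U) forces U = False.
  (~H | U) forces H = False.
  Clause (H | ~S) is falsified — contradiction.
Case S = False:
  Clause (S) is falsified — contradiction.
Both cases fail, so the formula is unsatisfiable.

Unsatisfiable — no assignment works.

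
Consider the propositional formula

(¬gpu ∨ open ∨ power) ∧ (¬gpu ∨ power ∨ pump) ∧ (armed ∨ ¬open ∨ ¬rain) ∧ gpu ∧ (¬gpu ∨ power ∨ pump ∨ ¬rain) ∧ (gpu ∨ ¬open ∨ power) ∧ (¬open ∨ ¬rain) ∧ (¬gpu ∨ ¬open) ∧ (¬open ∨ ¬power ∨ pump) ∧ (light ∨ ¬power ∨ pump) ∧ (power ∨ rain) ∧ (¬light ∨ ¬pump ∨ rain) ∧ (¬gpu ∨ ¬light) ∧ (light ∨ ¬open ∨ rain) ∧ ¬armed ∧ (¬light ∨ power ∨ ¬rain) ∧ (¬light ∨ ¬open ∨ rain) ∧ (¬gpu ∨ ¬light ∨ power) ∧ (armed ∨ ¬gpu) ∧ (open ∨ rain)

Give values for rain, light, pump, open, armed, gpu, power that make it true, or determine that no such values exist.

Unsatisfiable — no assignment works.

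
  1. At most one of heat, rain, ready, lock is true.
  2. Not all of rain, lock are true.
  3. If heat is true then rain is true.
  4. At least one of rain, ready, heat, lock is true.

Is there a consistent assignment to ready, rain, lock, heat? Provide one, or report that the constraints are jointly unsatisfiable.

ready=T, rain=F, lock=F, heat=F

  (1) {heat, rain, ready, lock}: 1 true — at most one ✓
  (2) {rain, lock}: 0/2 true — not all ✓
  (3) heat=F ⇒ rain: vacuous ✓
  (4) {rain, ready, heat, lock}: 1 true — at least one ✓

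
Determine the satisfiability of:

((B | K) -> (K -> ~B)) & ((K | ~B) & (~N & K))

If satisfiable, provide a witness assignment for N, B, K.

N: False, B: False, K: True

  (B | K) -> (K -> ~B) = True
    B | K = True
    K -> ~B = True
      ~B = True
  (K | ~B) & (~N & K) = True
    K | ~B = True
      ~B = True
    ~N & K = True
      ~N = True
Both conjuncts True, so the formula holds.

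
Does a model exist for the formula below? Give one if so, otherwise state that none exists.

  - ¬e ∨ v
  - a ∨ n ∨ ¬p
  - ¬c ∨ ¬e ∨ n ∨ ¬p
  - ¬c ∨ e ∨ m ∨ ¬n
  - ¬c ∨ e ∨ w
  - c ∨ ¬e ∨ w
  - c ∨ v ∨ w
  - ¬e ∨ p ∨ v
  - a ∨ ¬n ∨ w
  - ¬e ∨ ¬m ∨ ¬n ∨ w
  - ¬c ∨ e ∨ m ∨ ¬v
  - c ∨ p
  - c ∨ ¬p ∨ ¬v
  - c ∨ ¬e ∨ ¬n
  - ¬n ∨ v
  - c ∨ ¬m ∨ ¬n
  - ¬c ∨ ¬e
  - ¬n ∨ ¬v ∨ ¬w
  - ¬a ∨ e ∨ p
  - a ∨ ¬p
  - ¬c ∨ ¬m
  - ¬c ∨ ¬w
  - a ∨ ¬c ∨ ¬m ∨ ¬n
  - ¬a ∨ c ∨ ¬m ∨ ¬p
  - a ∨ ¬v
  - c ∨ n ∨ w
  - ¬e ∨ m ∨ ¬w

Set p = True.
  then (a ∨ ¬p) forces a = True.
Try m = True:
  (¬c ∨ ¬m) forces c = False.
  clause (¬a ∨ c ∨ ¬m ∨ ¬p) is falsified — backtrack.
So m = False.
Set c = False.
  then (c ∨ ¬p ∨ ¬v) forces v = False.
  then (¬n ∨ v) forces n = False.
  then (c ∨ n ∨ w) forces w = True.
  then (¬e ∨ m ∨ ¬w) forces e = False.
All clauses satisfied.

p = True, a = True, m = False, c = False, n = False, w = True, v = False, e = False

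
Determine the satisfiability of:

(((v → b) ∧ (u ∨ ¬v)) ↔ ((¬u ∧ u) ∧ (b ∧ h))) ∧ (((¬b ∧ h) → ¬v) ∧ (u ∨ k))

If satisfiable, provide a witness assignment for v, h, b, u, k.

v=T; h=F; b=F; u=T; k=T

  ((v → b) ∧ (u ∨ ¬v)) ↔ ((¬u ∧ u) ∧ (b ∧ h)) = True
    (v → b) ∧ (u ∨ ¬v) = False
      v → b = False
      u ∨ ¬v = True
        ¬v = False
    (¬u ∧ u) ∧ (b ∧ h) = False
      ¬u ∧ u = False
        ¬u = False
      b ∧ h = False
  ((¬b ∧ h) → ¬v) ∧ (u ∨ k) = True
    (¬b ∧ h) → ¬v = True
      ¬b ∧ h = False
        ¬b = True
      ¬v = False
    u ∨ k = True
Both conjuncts True, so the formula holds.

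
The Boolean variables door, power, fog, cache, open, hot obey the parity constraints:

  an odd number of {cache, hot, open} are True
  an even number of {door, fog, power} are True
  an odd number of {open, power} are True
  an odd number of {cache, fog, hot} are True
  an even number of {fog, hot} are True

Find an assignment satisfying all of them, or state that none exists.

door = True; power = False; fog = True; cache = True; open = True; hot = True

{cache, hot, open}: 3 true → odd ✓
{door, fog, power}: 2 true → even ✓
{open, power}: 1 true → odd ✓
{cache, fog, hot}: 3 true → odd ✓
{fog, hot}: 2 true → even ✓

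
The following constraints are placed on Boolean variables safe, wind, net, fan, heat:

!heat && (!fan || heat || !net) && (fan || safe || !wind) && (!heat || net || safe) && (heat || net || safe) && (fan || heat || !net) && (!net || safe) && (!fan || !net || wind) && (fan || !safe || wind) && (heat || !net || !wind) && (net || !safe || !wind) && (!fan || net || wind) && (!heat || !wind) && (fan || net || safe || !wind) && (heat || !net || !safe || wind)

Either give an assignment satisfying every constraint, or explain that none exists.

Unsatisfiable — no assignment works.

Case net = True:
  (!heat) forces heat = False.
  (!fan || heat || !net) forces fan = False.
  Clause (fan || heat || !net) is falsified — contradiction.
Case net = False:
  (!heat) forces heat = False.
  (heat || net || safe) forces safe = True.
  (net || !safe || !wind) forces wind = False.
  (fan || !safe || wind) forces fan = True.
  Clause (!fan || net || wind) is falsified — contradiction.
Both cases fail, so the formula is unsatisfiable.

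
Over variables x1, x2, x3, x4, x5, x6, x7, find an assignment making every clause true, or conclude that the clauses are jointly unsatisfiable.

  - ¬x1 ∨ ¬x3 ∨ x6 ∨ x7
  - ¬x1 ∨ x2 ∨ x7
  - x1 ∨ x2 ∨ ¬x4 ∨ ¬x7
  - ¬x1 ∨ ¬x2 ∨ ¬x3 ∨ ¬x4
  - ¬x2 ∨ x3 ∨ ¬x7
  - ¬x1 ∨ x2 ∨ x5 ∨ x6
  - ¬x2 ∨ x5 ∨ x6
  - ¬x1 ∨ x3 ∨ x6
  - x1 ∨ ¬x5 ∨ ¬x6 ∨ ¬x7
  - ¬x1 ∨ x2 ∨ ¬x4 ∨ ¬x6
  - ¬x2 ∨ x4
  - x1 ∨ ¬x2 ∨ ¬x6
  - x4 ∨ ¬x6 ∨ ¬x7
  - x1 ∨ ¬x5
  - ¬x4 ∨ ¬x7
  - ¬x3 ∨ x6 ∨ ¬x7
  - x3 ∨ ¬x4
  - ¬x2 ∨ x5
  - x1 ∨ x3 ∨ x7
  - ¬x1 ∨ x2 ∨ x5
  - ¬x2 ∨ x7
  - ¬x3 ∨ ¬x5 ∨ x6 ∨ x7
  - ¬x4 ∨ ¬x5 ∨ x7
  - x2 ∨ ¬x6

Set x1 = False.
  then (x1 ∨ ¬x5) forces x5 = False.
  then (¬x2 ∨ x5) forces x2 = False.
  then (x2 ∨ ¬x6) forces x6 = False.
Set x3 = True.
  then (¬x3 ∨ x6 ∨ ¬x7) forces x7 = False.
Set x4 = True.
All clauses satisfied.

x1: False, x2: False, x3: True, x4: True, x5: False, x6: False, x7: False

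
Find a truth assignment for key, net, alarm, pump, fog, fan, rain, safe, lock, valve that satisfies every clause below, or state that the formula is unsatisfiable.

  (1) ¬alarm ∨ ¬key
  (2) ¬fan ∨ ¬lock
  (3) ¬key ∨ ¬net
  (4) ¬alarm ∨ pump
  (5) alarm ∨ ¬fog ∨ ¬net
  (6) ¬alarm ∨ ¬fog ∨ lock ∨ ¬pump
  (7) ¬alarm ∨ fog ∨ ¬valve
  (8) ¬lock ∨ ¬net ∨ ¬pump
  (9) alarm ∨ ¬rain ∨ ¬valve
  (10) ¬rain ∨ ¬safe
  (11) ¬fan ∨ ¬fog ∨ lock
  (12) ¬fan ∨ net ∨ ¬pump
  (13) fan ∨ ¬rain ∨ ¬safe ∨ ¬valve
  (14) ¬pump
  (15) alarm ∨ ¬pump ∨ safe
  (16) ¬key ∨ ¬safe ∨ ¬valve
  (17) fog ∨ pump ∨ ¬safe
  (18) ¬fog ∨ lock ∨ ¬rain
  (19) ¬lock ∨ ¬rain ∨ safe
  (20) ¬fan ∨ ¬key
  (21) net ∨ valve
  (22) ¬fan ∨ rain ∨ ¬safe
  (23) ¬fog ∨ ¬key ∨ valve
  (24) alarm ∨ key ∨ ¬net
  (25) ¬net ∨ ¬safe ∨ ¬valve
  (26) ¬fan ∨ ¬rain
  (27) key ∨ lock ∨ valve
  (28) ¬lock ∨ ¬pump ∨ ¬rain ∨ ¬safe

key = False, net = False, alarm = False, pump = False, fog = True, fan = False, rain = False, safe = False, lock = True, valve = True

Unit clause (¬pump) forces pump = False.
In (¬alarm ∨ pump) only ¬alarm is left, so alarm = False.
Set key = False.
  then (alarm ∨ key ∨ ¬net) forces net = False.
  then (net ∨ valve) forces valve = True.
  then (alarm ∨ ¬rain ∨ ¬valve) forces rain = False.
Set fog = True.
Try fan = True:
  (¬fan ∨ ¬lock) forces lock = False.
  clause (¬fan ∨ ¬fog ∨ lock) is falsified — backtrack.
So fan = False.
Set safe = False.
Set lock = True.
All clauses satisfied.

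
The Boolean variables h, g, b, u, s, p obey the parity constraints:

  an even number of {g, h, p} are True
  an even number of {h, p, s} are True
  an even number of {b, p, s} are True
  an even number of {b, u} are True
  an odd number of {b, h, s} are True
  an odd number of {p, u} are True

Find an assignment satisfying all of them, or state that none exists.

h = False; g = True; b = False; u = False; s = True; p = True

{g, h, p}: 2 true → even ✓
{h, p, s}: 2 true → even ✓
{b, p, s}: 2 true → even ✓
{b, u}: 0 true → even ✓
{b, h, s}: 1 true → odd ✓
{p, u}: 1 true → odd ✓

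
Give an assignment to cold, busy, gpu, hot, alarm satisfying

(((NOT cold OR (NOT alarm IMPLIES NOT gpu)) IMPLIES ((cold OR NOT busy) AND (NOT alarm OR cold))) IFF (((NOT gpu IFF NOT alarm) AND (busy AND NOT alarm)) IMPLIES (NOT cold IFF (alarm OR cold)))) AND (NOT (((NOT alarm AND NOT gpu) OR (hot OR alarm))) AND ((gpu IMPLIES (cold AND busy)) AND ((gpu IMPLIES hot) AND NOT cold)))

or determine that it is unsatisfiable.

The formula is unsatisfiable.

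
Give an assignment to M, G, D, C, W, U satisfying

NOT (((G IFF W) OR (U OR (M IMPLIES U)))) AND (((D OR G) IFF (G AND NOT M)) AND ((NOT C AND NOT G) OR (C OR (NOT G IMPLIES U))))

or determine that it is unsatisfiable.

M=T, G=F, D=F, C=F, W=T, U=F

  NOT (((G IFF W) OR (U OR (M IMPLIES U)))) = True
    (G IFF W) OR (U OR (M IMPLIES U)) = False
      G IFF W = False
      U OR (M IMPLIES U) = False
        M IMPLIES U = False
  ((D OR G) IFF (G AND NOT M)) AND ((NOT C AND NOT G) OR (C OR (NOT G IMPLIES U))) = True
    (D OR G) IFF (G AND NOT M) = True
      D OR G = False
      G AND NOT M = False
        NOT M = False
    (NOT C AND NOT G) OR (C OR (NOT G IMPLIES U)) = True
      NOT C AND NOT G = True
        NOT C = True
        NOT G = True
      C OR (NOT G IMPLIES U) = False
        NOT G IMPLIES U = False
          NOT G = True
Both conjuncts True, so the formula holds.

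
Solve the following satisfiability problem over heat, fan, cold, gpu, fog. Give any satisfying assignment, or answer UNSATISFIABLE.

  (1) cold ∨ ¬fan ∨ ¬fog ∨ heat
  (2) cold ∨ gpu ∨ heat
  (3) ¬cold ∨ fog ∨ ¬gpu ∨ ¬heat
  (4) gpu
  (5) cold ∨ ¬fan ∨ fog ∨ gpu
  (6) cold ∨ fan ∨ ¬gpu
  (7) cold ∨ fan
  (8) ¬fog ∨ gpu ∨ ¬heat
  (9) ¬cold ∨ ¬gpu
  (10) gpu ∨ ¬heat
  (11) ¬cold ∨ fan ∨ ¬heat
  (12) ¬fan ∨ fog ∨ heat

Unit clause (gpu) forces gpu = True.
In (¬cold ∨ ¬gpu) only ¬cold is left, so cold = False.
In (cold ∨ fan ∨ ¬gpu) only fan is left, so fan = True.
Try heat = False:
  (cold ∨ ¬fan ∨ ¬fog ∨ heat) forces fog = False.
  clause (¬fan ∨ fog ∨ heat) is falsified — backtrack.
So heat = True.
Set fog = True.
All clauses satisfied.

heat = True; fan = True; cold = False; gpu = True; fog = True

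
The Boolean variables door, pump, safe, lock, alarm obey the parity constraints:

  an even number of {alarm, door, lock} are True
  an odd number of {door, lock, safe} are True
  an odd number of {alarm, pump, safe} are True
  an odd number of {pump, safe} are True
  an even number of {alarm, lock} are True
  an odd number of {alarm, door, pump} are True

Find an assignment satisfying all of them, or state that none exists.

UNSATISFIABLE

Adding constraints 2, 4, 5, 6 mod 2: every variable appears an even number of times on the left, so the left side is 0.
But the right sides sum to 1 (mod 2). 0 ≠ 1 — the system is inconsistent.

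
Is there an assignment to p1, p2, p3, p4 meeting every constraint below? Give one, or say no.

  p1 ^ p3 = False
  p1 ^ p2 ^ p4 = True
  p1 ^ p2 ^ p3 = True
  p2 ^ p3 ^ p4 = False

UNSATISFIABLE

Adding constraints 1, 2, 4 mod 2: every variable appears an even number of times on the left, so the left side is 0.
But the right sides sum to 1 (mod 2). 0 ≠ 1 — the system is inconsistent.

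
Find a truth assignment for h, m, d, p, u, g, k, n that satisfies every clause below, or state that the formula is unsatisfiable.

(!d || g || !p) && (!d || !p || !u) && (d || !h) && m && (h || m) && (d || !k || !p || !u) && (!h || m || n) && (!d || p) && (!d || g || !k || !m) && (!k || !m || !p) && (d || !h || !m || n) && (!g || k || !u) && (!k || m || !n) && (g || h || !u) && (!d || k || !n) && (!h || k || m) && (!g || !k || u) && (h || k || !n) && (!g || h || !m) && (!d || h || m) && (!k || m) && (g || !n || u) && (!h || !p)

h: False, m: True, d: False, p: True, u: False, g: False, k: False, n: False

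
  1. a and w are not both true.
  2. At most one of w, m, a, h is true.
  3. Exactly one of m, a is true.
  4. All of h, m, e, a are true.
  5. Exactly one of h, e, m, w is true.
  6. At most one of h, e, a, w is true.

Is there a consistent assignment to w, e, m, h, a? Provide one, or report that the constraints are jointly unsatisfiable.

Case e = True:
  (4) forces h = True.
  Constraint (5) is violated (h=T, e=T) — contradiction.
Case e = False:
  Constraint (4) is violated (e=F) — contradiction.
Both cases fail — unsatisfiable.

UNSATISFIABLE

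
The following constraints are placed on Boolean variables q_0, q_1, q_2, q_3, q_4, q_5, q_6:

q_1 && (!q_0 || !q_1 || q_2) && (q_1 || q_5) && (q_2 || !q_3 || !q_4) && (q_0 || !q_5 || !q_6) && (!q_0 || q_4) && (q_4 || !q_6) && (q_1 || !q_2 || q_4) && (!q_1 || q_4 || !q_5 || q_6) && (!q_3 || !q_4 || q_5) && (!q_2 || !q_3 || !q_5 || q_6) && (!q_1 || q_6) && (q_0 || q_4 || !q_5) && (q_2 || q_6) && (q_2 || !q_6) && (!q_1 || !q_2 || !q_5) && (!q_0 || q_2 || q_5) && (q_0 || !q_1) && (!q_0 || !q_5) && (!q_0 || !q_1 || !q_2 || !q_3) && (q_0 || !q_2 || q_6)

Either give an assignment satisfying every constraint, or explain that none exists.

q_0: True, q_1: True, q_2: True, q_3: False, q_4: True, q_5: False, q_6: True

Unit clause (q_1) forces q_1 = True.
In (!q_1 || q_6) only q_6 is left, so q_6 = True.
In (q_2 || !q_6) only q_2 is left, so q_2 = True.
In (!q_1 || !q_2 || !q_5) only !q_5 is left, so q_5 = False.
In (q_0 || !q_1) only q_0 is left, so q_0 = True.
In (!q_0 || !q_1 || !q_2 || !q_3) only !q_3 is left, so q_3 = False.
In (!q_0 || q_4) only q_4 is left, so q_4 = True.
All clauses satisfied.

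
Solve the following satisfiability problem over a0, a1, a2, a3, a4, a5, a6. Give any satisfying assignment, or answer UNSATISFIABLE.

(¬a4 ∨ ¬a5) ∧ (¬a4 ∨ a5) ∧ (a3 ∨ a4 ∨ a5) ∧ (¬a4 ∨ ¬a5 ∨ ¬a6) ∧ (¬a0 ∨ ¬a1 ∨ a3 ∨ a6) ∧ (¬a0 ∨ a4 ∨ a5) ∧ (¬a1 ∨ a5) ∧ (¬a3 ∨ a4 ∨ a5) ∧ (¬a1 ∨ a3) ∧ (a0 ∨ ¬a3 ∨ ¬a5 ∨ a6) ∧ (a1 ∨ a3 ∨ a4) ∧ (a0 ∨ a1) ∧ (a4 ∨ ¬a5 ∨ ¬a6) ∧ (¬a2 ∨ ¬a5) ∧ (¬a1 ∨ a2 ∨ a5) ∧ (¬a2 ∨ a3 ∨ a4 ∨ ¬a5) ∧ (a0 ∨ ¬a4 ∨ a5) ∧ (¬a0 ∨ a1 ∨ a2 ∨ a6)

a0=T; a1=T; a2=F; a3=T; a4=F; a5=T; a6=F

Set a0 = True.
Set a1 = True.
  then (¬a1 ∨ a5) forces a5 = True.
  then (¬a1 ∨ a3) forces a3 = True.
  then (¬a2 ∨ ¬a5) forces a2 = False.
  then (¬a4 ∨ ¬a5) forces a4 = False.
  then (a4 ∨ ¬a5 ∨ ¬a6) forces a6 = False.
All clauses satisfied.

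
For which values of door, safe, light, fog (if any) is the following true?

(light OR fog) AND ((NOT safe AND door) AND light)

door = True; safe = False; light = True; fog = False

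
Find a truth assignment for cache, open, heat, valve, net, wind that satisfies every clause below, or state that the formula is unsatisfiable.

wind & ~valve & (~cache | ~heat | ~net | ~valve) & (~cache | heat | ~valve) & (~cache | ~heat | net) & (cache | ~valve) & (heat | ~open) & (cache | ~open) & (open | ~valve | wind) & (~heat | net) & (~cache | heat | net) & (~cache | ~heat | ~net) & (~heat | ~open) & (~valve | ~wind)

cache: False, open: False, heat: True, valve: False, net: True, wind: True

Unit clause (wind) forces wind = True.
Unit clause (~valve) forces valve = False.
Set cache = False.
  then (cache | ~open) forces open = False.
Set heat = True.
  then (~heat | net) forces net = True.
All clauses satisfied.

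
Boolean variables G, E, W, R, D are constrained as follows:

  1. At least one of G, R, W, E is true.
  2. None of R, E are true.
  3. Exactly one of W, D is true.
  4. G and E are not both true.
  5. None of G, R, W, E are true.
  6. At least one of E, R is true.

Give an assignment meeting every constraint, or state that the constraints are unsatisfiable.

Unsatisfiable — no assignment works.

Case E = True:
  Constraint (2) is violated (E=T) — contradiction.
Case E = False:
  (2) forces R = False.
  Constraint (6) is violated (E=F, R=F) — contradiction.
Both cases fail — unsatisfiable.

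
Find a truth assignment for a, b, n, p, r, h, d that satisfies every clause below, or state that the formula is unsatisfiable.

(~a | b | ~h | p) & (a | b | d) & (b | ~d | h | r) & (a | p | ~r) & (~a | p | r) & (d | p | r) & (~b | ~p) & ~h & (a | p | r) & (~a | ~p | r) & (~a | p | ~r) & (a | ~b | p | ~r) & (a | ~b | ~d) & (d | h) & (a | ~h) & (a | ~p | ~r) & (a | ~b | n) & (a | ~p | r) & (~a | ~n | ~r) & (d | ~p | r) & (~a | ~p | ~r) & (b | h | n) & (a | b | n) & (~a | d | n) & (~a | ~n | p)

UNSATISFIABLE

Case b = True:
  (~b | ~p) forces p = False.
  (~h) forces h = False.
  (d | h) forces d = True.
  (a | ~b | ~d) forces a = True.
  (~a | p | r) forces r = True.
  Clause (~a | p | ~r) is falsified — contradiction.
Case b = False:
  (~h) forces h = False.
  (d | h) forces d = True.
  (b | ~d | h | r) forces r = True.
  (b | h | n) forces n = True.
  (~a | ~n | ~r) forces a = False.
  (a | p | ~r) forces p = True.
  Clause (a | ~p | ~r) is falsified — contradiction.
Both cases fail, so the formula is unsatisfiable.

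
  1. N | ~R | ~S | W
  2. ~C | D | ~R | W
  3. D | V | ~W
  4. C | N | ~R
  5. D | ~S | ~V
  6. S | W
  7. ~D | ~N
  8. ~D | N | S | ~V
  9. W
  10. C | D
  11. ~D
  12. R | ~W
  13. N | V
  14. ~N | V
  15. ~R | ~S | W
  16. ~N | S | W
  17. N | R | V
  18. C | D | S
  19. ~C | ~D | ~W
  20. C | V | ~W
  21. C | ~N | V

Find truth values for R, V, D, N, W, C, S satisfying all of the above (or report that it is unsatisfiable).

R = True, V = True, D = False, N = False, W = True, C = True, S = False

Unit clause (W) forces W = True.
Unit clause (~D) forces D = False.
In (R | ~W) only R is left, so R = True.
In (D | V | ~W) only V is left, so V = True.
In (D | ~S | ~V) only ~S is left, so S = False.
In (C | D) only C is left, so C = True.
Set N = False.
All clauses satisfied.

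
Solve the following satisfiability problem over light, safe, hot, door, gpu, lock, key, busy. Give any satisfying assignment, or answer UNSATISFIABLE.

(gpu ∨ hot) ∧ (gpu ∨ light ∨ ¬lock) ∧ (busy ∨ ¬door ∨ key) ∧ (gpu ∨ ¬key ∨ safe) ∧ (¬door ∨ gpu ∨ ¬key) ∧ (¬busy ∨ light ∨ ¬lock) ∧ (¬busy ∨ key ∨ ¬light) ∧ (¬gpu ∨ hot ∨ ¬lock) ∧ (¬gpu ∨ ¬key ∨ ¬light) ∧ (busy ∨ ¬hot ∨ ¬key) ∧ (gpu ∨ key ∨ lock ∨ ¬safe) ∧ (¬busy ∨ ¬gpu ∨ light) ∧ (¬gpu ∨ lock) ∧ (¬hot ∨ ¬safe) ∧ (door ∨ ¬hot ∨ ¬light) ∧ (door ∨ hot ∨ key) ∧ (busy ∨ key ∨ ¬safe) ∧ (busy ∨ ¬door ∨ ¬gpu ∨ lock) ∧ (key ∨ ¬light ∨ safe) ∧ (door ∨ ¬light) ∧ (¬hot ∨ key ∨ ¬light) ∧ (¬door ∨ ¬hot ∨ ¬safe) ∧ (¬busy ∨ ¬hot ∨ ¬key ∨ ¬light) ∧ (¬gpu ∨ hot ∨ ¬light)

light: False, safe: False, hot: True, door: False, gpu: False, lock: False, key: False, busy: False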